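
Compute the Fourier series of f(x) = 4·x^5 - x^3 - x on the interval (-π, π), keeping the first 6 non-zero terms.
(-162·π^2 + 8·π^4 + 970)·sin(x) + (-4·π^4 - 61/2 + 21·π^2)·sin(2·x) + (-178·π^2/27 + 302/81 + 8·π^4/3)·sin(3·x) + (-2·π^4 - 5/8 + 3·π^2)·sin(4·x) + (-42·π^2/25 + 2/625 + 8·π^4/5)·sin(5·x) + (-4·π^4/3 + 25/162 + 29·π^2/27)·sin(6·x)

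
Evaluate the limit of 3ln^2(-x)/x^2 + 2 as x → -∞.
The quotient is an ∞/∞ indeterminate form as x → -∞.
Compare growth rates of the dominant terms (exponentials ≫ polynomials ≫ logarithms), or apply L'Hôpital's rule; the quotient → 0.
Adding the constant: 0 + 2 = 2. Limit = 2.

Final answer: 2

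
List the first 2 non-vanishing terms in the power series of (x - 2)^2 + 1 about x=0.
5 - 4·x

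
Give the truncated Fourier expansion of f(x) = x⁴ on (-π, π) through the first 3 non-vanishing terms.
(48 - 8·π^2)·cos(x) + (-3 + 2·π^2)·cos(2·x) + π^4/5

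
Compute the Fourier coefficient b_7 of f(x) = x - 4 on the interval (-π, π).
b_7 = (1/π) ∫_{-π}^{π} f(x)·sin(7x) dx.
Evaluate the integral (use parity and integration by parts as needed): b_7 = 2/7.

Final answer: 2/7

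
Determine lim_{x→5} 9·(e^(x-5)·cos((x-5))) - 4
Direct substitution at x = 5 gives 5.

Final answer: 5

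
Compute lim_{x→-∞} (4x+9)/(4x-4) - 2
Evaluate the dominant behaviour as x → -∞; each term tends to a finite value or vanishes.
Limit = -1.

Final answer: -1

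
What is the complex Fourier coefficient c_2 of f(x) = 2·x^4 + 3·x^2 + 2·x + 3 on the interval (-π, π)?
Compute the real Fourier coefficients first: a_2 = -3 + 4·π^2, b_2 = -2.
Then c_2 = (a_2 − i·b_2)/2 = -3/2 + 2·π^2 + i.

Final answer: -3/2 + 2·π^2 + i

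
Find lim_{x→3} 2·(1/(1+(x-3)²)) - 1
Direct substitution at x = 3 gives 1.

Final answer: 1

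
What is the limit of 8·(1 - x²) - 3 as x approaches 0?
Direct substitution at x = 0 gives 5.

Final answer: 5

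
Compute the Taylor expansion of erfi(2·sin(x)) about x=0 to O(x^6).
113·x^5/(30·√(π)) + 14·x^3/(3·√(π)) + 4·x/√(π)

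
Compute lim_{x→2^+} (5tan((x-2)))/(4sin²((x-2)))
Both numerator and denominator → 0 as x → 2^+; this is a 0/0 indeterminate form.
Expand each to leading order near x = 2: numerator ~ 5·(x - 2), denominator ~ 4·(x - 2)^2.
The limit of the ratio is ∞.

Final answer: ∞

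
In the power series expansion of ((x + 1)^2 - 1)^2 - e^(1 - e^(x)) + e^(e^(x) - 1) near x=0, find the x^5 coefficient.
Expand to order 5: ((x + 1)^2 - 1)^2 - e^(1 - e^(x)) + e^(e^(x) - 1) = 9·x^5/20 + 19·x^4/12 + 14·x^3/3 + 5·x^2 + 2·x + O(x^6).
The coefficient of x^5 is 9/20.

Final answer: 9/20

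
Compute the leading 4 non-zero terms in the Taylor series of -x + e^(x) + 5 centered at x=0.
x^4/24 + x^3/6 + x^2/2 + 6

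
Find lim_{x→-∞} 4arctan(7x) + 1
Evaluate the dominant behaviour as x → -∞; each term tends to a finite value or vanishes.
Limit = 1 - 2·π.

Final answer: 1 - 2·π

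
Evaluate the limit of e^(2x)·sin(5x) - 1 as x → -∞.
Evaluate the dominant behaviour as x → -∞; each term tends to a finite value or vanishes.
Limit = -1.

Final answer: -1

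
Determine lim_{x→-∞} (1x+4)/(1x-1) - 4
Evaluate the dominant behaviour as x → -∞; each term tends to a finite value or vanishes.
Limit = -3.

Final answer: -3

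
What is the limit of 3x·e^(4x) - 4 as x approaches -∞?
The product is a 0·∞ indeterminate form at x → -∞.
Rewrite the product as 3x / e^(-4x) (an ∞/∞ form) and apply L'Hôpital, or use the standard hierarchy e^(4|x|) ≫ |x| as x → -∞.
The indeterminate product → 0, so the limit = -4.

Final answer: -4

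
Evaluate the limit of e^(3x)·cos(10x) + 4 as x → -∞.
Evaluate the dominant behaviour as x → -∞; each term tends to a finite value or vanishes.
Limit = 4.

Final answer: 4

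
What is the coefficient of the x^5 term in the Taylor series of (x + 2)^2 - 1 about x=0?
Expand to order 5: (x + 2)^2 - 1 = x^2 + 4·x + 3 + O(x^6).
The coefficient of x^5 is 0.

Final answer: 0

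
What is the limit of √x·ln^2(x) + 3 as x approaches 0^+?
The product is a 0·∞ indeterminate form at x → 0⁺.
Rewrite the product as ln^2(x) / x^(-1/2) and apply L'Hôpital, or use the standard hierarchy x^(-1/2) ≫ |ln x|^2 as x → 0⁺.
The indeterminate product → 0, so the limit = 3.

Final answer: 3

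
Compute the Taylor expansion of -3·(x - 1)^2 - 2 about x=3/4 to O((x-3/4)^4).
-35/16 + 3·(x - 3/4)/2 - 3·(x - 3/4)^2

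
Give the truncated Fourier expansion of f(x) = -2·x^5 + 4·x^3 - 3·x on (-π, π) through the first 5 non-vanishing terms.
(-534 - 4·π^4 + 88·π^2)·sin(x) + (-14·π^2 + 24 + 2·π^4)·sin(2·x) + (-4·π^4/3 - 466/81 + 152·π^2/27)·sin(3·x) + (-13·π^2/4 + 87/32 + π^4)·sin(4·x) + (-4·π^4/5 - 1086/625 + 56·π^2/25)·sin(5·x)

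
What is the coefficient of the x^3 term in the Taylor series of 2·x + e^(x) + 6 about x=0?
Expand to order 3: 2·x + e^(x) + 6 = x^3/6 + x^2/2 + 3·x + 7 + O(x^4).
The coefficient of x^3 is 1/6.

Final answer: 1/6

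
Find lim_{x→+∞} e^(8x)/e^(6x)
This is an ∞/∞ indeterminate form as x → +∞.
Rewrite e^(8x)/e^(6x) = e^((8−6)x) = e^(2x); the exponent coefficient is 2 > 0 so e^(2x) → ∞.
Limit = ∞.

Final answer: ∞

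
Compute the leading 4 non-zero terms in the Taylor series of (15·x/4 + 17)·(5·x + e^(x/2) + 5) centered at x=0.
79·x^3/96 + 91·x^2/4 + 116·x + 102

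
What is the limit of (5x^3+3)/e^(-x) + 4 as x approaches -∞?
The quotient is an ∞/∞ indeterminate form as x → -∞.
Compare growth rates of the dominant terms (exponentials ≫ polynomials ≫ logarithms), or apply L'Hôpital's rule; the quotient → 0.
Adding the constant: 0 + 4 = 4. Limit = 4.

Final answer: 4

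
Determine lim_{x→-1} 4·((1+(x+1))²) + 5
Direct substitution at x = -1 gives 9.

Final answer: 9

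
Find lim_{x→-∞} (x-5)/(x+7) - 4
Evaluate the dominant behaviour as x → -∞; each term tends to a finite value or vanishes.
Limit = -3.

Final answer: -3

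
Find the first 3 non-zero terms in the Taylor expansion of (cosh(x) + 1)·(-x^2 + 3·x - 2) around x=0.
-3·x^2 + 6·x - 4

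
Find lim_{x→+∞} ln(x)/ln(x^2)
This is an ∞/∞ indeterminate form as x → +∞.
Write ln(x^2) = 2·ln(x), reducing the quotient to 1/2.
Limit = 1/2.

Final answer: 1/2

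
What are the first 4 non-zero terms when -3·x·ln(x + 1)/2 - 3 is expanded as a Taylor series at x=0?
-x^4/2 + 3·x^3/4 - 3·x^2/2 - 3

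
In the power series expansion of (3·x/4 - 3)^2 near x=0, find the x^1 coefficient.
Expand to order 1: (3·x/4 - 3)^2 = 9 - 9·x/2 + O(x^2).
The coefficient of x^1 is -9/2.

Final answer: -9/2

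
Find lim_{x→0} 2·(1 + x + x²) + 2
Direct substitution at x = 0 gives 4.

Final answer: 4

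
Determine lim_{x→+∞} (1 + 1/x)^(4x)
As x → +∞: write (1 + 1/x)^(4x) = ((1 + 1/x)^x)^4 → (e^1)^4 = e^4.
Limit = e^(4).

Final answer: e^(4)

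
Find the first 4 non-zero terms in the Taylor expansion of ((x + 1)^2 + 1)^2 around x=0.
4·x^3 + 8·x^2 + 8·x + 4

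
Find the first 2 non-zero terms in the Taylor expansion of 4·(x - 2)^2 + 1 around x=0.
17 - 16·x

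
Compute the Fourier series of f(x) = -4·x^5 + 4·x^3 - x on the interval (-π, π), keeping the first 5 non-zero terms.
(-1010 - 8·π^4 + 168·π^2)·sin(x) + (-24·π^2 + 37 + 4·π^4)·sin(2·x) + (-8·π^4/3 - 518/81 + 232·π^2/27)·sin(3·x) + (-9·π^2/2 + 35/16 + 2·π^4)·sin(4·x) + (-8·π^4/5 - 682/625 + 72·π^2/25)·sin(5·x)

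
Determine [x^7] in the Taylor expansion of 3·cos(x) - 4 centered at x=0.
Expand to order 7: 3·cos(x) - 4 = -x^6/240 + x^4/8 - 3·x^2/2 - 1 + O(x^8).
The coefficient of x^7 is 0.

Final answer: 0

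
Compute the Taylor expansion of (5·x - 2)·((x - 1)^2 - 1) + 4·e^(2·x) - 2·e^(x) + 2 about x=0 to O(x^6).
21·x^5/20 + 31·x^4/12 + 10·x^3 - 5·x^2 + 10·x + 4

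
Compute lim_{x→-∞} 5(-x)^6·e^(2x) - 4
The product is a 0·∞ indeterminate form at x → -∞.
Rewrite the product as 5(-x)^6 / e^(-2x) (an ∞/∞ form) and apply L'Hôpital, or use the standard hierarchy e^(2|x|) ≫ |(-x)^6| as x → -∞.
The indeterminate product → 0, so the limit = -4.

Final answer: -4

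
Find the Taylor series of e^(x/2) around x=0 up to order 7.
x^7/645120 + x^6/46080 + x^5/3840 + x^4/384 + x^3/48 + x^2/8 + x/2 + 1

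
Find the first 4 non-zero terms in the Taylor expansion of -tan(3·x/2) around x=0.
-4131·x^7/4480 - 81·x^5/80 - 9·x^3/8 - 3·x/2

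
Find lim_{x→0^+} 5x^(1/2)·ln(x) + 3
The product is a 0·∞ indeterminate form at x → 0⁺.
Rewrite the product as 5·ln(x) / x^(-1/2) and apply L'Hôpital, or use the standard hierarchy x^(-1/2) ≫ |ln x| as x → 0⁺.
The indeterminate product → 0, so the limit = 3.

Final answer: 3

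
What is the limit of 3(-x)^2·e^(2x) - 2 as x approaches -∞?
The product is a 0·∞ indeterminate form at x → -∞.
Rewrite the product as 3(-x)^2 / e^(-2x) (an ∞/∞ form) and apply L'Hôpital, or use the standard hierarchy e^(2|x|) ≫ |(-x)^2| as x → -∞.
The indeterminate product → 0, so the limit = -2.

Final answer: -2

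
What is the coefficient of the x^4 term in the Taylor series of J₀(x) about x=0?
Expand to order 4: J₀(x) = x^4/64 - x^2/4 + 1 + O(x^5).
The coefficient of x^4 is 1/64.

Final answer: 1/64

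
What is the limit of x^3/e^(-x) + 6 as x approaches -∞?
The quotient is an ∞/∞ indeterminate form as x → -∞.
Compare growth rates of the dominant terms (exponentials ≫ polynomials ≫ logarithms), or apply L'Hôpital's rule; the quotient → 0.
Adding the constant: 0 + 6 = 6. Limit = 6.

Final answer: 6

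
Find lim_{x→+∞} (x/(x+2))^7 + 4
As x → +∞: x/(x+2) = 1/(1 + 2/x) → 1, and the 7th power of a limit-1 base also → 1; with the additive constant, 1 + 4 = 5.
Limit = 5.

Final answer: 5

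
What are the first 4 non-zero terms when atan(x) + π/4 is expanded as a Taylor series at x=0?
x^5/5 - x^3/3 + x + π/4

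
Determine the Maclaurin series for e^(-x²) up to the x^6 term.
-x^6/6 + x^4/2 - x^2 + 1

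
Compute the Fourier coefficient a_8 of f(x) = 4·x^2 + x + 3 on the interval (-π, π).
a_8 = (1/π) ∫_{-π}^{π} f(x)·cos(8x) dx.
Evaluate the integral (use parity and integration by parts as needed): a_8 = 1/4.

Final answer: 1/4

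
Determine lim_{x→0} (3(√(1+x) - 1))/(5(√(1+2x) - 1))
Both numerator and denominator → 0 as x → 0; this is a 0/0 indeterminate form.
Expand each to leading order near x = 0: numerator ~ 3·x/2, denominator ~ 5·x.
The limit of the ratio is 3/10.

Final answer: 3/10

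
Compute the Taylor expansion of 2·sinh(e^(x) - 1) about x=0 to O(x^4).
2·x^3/3 + x^2 + 2·x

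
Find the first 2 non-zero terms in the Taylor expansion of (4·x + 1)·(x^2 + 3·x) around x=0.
13·x^2 + 3·x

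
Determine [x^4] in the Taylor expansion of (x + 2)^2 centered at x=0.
Expand to order 4: (x + 2)^2 = x^2 + 4·x + 4 + O(x^5).
The coefficient of x^4 is 0.

Final answer: 0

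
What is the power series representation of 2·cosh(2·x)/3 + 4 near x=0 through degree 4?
4·x^4/9 + 4·x^2/3 + 14/3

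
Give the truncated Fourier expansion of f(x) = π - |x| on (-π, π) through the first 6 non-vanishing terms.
4·cos(x)/π + 4·cos(3·x)/(9·π) + 4·cos(5·x)/(25·π) + 4·cos(7·x)/(49·π) + 4·cos(9·x)/(81·π) + π/2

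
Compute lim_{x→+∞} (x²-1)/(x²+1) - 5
Evaluate the dominant behaviour as x → +∞; each term tends to a finite value or vanishes.
Limit = -4.

Final answer: -4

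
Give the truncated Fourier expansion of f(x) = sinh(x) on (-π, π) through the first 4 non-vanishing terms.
sin(x)·sinh(π)/π - 4·sin(2·x)·sinh(π)/(5·π) + 3·sin(3·x)·sinh(π)/(5·π) - 8·sin(4·x)·sinh(π)/(17·π)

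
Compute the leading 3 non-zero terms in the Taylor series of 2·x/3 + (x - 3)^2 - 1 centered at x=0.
x^2 - 16·x/3 + 8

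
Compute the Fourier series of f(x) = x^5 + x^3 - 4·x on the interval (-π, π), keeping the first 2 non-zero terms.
(-38·π^2 + 2·π^4 + 220)·sin(x) + (-π^4 - 2 + 4·π^2)·sin(2·x)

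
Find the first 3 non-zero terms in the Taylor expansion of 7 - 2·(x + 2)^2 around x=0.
-2·x^2 - 8·x - 1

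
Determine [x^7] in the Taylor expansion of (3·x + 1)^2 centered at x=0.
Expand to order 7: (3·x + 1)^2 = 9·x^2 + 6·x + 1 + O(x^8).
The coefficient of x^7 is 0.

Final answer: 0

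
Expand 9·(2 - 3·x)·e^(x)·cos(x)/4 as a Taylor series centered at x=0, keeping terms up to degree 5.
39·x^5/40 + 3·x^4/2 - 3·x^3/2 - 27·x^2/4 - 9·x/4 + 9/2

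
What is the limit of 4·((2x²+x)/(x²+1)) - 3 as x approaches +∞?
Evaluate the dominant behaviour as x → +∞; each term tends to a finite value or vanishes.
Limit = 5.

Final answer: 5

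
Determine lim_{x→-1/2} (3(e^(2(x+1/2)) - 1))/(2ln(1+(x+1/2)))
Both numerator and denominator → 0 as x → -1/2; this is a 0/0 indeterminate form.
Expand each to leading order near x = -1/2: numerator ~ 6·(x + 1/2), denominator ~ 2·(x + 1/2).
The limit of the ratio is 3.

Final answer: 3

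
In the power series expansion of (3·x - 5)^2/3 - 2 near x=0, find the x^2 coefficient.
Expand to order 2: (3·x - 5)^2/3 - 2 = 3·x^2 - 10·x + 19/3 + O(x^3).
The coefficient of x^2 is 3.

Final answer: 3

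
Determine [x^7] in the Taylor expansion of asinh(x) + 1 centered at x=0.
Expand to order 7: asinh(x) + 1 = -5·x^7/112 + 3·x^5/40 - x^3/6 + x + 1 + O(x^8).
The coefficient of x^7 is -5/112.

Final answer: -5/112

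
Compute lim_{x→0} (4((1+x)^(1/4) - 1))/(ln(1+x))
Both numerator and denominator → 0 as x → 0; this is a 0/0 indeterminate form.
Expand each to leading order near x = 0: numerator ~ x, denominator ~ x.
The limit of the ratio is 1.

Final answer: 1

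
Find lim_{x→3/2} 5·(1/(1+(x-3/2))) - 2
Direct substitution at x = 3/2 gives 3.

Final answer: 3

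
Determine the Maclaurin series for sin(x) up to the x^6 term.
x^5/120 - x^3/6 + x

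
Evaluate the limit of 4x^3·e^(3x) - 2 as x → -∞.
The product is a 0·∞ indeterminate form at x → -∞.
Rewrite the product as 4x^3 / e^(-3x) (an ∞/∞ form) and apply L'Hôpital, or use the standard hierarchy e^(3|x|) ≫ |x^3| as x → -∞.
The indeterminate product → 0, so the limit = -2.

Final answer: -2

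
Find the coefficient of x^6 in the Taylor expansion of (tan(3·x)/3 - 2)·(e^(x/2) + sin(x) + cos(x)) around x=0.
Expand to order 6: (tan(3·x)/3 - 2)·(e^(x/2) + sin(x) + cos(x)) = 40381·x^6/2560 + 9841·x^5/480 + 273·x^4/64 + 71·x^3/12 + 9·x^2/4 - x - 4 + O(x^7).
The coefficient of x^6 is 40381/2560.

Final answer: 40381/2560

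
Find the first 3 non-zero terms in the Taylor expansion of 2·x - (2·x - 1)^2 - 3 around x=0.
-4·x^2 + 6·x - 4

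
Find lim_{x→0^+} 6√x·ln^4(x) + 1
The product is a 0·∞ indeterminate form at x → 0⁺.
Rewrite the product as 6·ln^4(x) / x^(-1/2) and apply L'Hôpital, or use the standard hierarchy x^(-1/2) ≫ |ln x|^4 as x → 0⁺.
The indeterminate product → 0, so the limit = 1.

Final answer: 1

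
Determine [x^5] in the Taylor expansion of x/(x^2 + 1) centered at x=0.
Expand to order 5: x/(x^2 + 1) = x^5 - x^3 + x + O(x^6).
The coefficient of x^5 is 1.

Final answer: 1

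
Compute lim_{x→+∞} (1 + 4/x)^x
As x → +∞: this is the defining limit (1 + 4/x)^x → e^4.
Limit = e^(4).

Final answer: e^(4)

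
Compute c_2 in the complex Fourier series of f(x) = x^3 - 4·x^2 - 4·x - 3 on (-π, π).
Compute the real Fourier coefficients first: a_2 = -4, b_2 = 11/2 - π^2.
Then c_2 = (a_2 − i·b_2)/2 = -2 - 11·i/4 + i·π^2/2.

Final answer: -2 - 11·i/4 + i·π^2/2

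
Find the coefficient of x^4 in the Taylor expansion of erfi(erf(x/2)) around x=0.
Expand to order 4: erfi(erf(x/2)) = x^3·(-1/(6·π) + 2/(3·π^2)) + 2·x/π + O(x^5).
The coefficient of x^4 is 0.

Final answer: 0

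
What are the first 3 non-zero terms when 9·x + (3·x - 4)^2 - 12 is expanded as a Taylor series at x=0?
9·x^2 - 15·x + 4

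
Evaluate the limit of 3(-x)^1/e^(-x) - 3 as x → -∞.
The quotient is an ∞/∞ indeterminate form as x → -∞.
Compare growth rates of the dominant terms (exponentials ≫ polynomials ≫ logarithms), or apply L'Hôpital's rule; the quotient → 0.
Adding the constant: 0 - 3 = -3. Limit = -3.

Final answer: -3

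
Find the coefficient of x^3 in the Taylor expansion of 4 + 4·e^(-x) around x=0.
Expand to order 3: 4 + 4·e^(-x) = -2·x^3/3 + 2·x^2 - 4·x + 8 + O(x^4).
The coefficient of x^3 is -2/3.

Final answer: -2/3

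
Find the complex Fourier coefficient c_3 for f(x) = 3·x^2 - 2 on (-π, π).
Compute the real Fourier coefficients first: a_3 = -4/3, b_3 = 0.
Then c_3 = (a_3 − i·b_3)/2 = -2/3.

Final answer: -2/3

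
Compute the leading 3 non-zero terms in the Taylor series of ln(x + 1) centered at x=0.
x^3/3 - x^2/2 + x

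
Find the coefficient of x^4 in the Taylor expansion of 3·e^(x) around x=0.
Expand to order 4: 3·e^(x) = x^4/8 + x^3/2 + 3·x^2/2 + 3·x + 3 + O(x^5).
The coefficient of x^4 is 1/8.

Final answer: 1/8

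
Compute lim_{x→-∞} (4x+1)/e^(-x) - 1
The quotient is an ∞/∞ indeterminate form as x → -∞.
Compare growth rates of the dominant terms (exponentials ≫ polynomials ≫ logarithms), or apply L'Hôpital's rule; the quotient → 0.
Adding the constant: 0 - 1 = -1. Limit = -1.

Final answer: -1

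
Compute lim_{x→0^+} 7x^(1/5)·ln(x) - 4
The product is a 0·∞ indeterminate form at x → 0⁺.
Rewrite the product as 7·ln(x) / x^(-1/5) and apply L'Hôpital, or use the standard hierarchy x^(-1/5) ≫ |ln x| as x → 0⁺.
The indeterminate product → 0, so the limit = -4.

Final answer: -4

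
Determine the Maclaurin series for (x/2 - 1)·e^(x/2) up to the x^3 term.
x^3/24 + x^2/8 - 1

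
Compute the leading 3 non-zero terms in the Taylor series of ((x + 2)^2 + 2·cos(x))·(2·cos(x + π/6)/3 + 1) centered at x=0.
x^2·(-√(3) - 4/3) + x·(2 + 4·√(3)/3) + 2·√(3) + 6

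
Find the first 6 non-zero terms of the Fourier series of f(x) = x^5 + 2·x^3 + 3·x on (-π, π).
(-36·π^2 + 2·π^4 + 222)·sin(x) + (-π^4 - 15/2 + 3·π^2)·sin(2·x) + (-4·π^2/27 + 170/81 + 2·π^4/3)·sin(3·x) + (-π^4/2 - 3·π^2/8 - 87/64)·sin(4·x) + (678/625 + 12·π^2/25 + 2·π^4/5)·sin(5·x) + (-π^4/3 - 13·π^2/27 - 149/162)·sin(6·x)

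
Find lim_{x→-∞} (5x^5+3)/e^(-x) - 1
The quotient is an ∞/∞ indeterminate form as x → -∞.
Compare growth rates of the dominant terms (exponentials ≫ polynomials ≫ logarithms), or apply L'Hôpital's rule; the quotient → 0.
Adding the constant: 0 - 1 = -1. Limit = -1.

Final answer: -1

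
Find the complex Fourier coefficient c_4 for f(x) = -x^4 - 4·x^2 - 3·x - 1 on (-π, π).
Compute the real Fourier coefficients first: a_4 = -π^2/2 - 13/16, b_4 = 3/2.
Then c_4 = (a_4 − i·b_4)/2 = -π^2/4 - 13/32 - 3·i/4.

Final answer: -π^2/4 - 13/32 - 3·i/4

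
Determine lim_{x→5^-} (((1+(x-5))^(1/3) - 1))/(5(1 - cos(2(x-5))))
Both numerator and denominator → 0 as x → 5^-; this is a 0/0 indeterminate form.
Expand each to leading order near x = 5: numerator ~ (x - 5)/3, denominator ~ 10·(x - 5)^2.
The limit of the ratio is -∞.

Final answer: -∞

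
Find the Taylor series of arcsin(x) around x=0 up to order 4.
x^3/6 + x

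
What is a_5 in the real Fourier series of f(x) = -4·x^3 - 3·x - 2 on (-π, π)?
a_5 = (1/π) ∫_{-π}^{π} f(x)·cos(5x) dx.
Evaluate the integral (use parity and integration by parts as needed): a_5 = 0.

Final answer: 0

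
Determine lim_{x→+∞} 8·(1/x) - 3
Evaluate the dominant behaviour as x → +∞; each term tends to a finite value or vanishes.
Limit = -3.

Final answer: -3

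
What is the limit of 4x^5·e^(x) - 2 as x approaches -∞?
The product is a 0·∞ indeterminate form at x → -∞.
Rewrite the product as 4x^5 / e^(-x) (an ∞/∞ form) and apply L'Hôpital, or use the standard hierarchy e^(|x|) ≫ |x^5| as x → -∞.
The indeterminate product → 0, so the limit = -2.

Final answer: -2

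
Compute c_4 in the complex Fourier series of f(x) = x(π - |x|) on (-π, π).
Compute the real Fourier coefficients first: a_4 = 0, b_4 = 0.
Then c_4 = (a_4 − i·b_4)/2 = 0.

Final answer: 0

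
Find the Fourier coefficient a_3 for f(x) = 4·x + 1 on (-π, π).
a_3 = (1/π) ∫_{-π}^{π} f(x)·cos(3x) dx.
Evaluate the integral (use parity and integration by parts as needed): a_3 = 0.

Final answer: 0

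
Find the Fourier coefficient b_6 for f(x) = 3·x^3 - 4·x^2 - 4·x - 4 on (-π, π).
b_6 = (1/π) ∫_{-π}^{π} f(x)·sin(6x) dx.
Evaluate the integral (use parity and integration by parts as needed): b_6 = 3/2 - π^2.

Final answer: 3/2 - π^2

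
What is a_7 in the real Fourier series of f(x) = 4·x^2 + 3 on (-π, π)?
a_7 = (1/π) ∫_{-π}^{π} f(x)·cos(7x) dx.
Evaluate the integral (use parity and integration by parts as needed): a_7 = -16/49.

Final answer: -16/49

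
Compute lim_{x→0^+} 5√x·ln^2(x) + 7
The product is a 0·∞ indeterminate form at x → 0⁺.
Rewrite the product as 5·ln^2(x) / x^(-1/2) and apply L'Hôpital, or use the standard hierarchy x^(-1/2) ≫ |ln x|^2 as x → 0⁺.
The indeterminate product → 0, so the limit = 7.

Final answer: 7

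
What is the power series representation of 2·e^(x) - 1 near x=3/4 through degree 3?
-1 + 2·e^(3/4) + 2·e^(3/4)·(x - 3/4) + e^(3/4)·(x - 3/4)^2 + e^(3/4)·(x - 3/4)^3/3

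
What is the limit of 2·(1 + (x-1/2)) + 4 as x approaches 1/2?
Direct substitution at x = 1/2 gives 6.

Final answer: 6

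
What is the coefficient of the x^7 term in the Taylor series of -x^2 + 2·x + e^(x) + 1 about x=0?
Expand to order 7: -x^2 + 2·x + e^(x) + 1 = x^7/5040 + x^6/720 + x^5/120 + x^4/24 + x^3/6 - x^2/2 + 3·x + 2 + O(x^8).
The coefficient of x^7 is 1/5040.

Final answer: 1/5040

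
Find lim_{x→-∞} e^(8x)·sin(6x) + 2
Evaluate the dominant behaviour as x → -∞; each term tends to a finite value or vanishes.
Limit = 2.

Final answer: 2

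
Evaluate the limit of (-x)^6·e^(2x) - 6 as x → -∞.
The product is a 0·∞ indeterminate form at x → -∞.
Rewrite the product as (-x)^6 / e^(-2x) (an ∞/∞ form) and apply L'Hôpital, or use the standard hierarchy e^(2|x|) ≫ |(-x)^6| as x → -∞.
The indeterminate product → 0, so the limit = -6.

Final answer: -6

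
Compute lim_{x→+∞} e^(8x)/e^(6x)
This is an ∞/∞ indeterminate form as x → +∞.
Rewrite e^(8x)/e^(6x) = e^((8−6)x) = e^(2x); the exponent coefficient is 2 > 0 so e^(2x) → ∞.
Limit = ∞.

Final answer: ∞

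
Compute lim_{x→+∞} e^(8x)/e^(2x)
This is an ∞/∞ indeterminate form as x → +∞.
Rewrite e^(8x)/e^(2x) = e^((8−2)x) = e^(6x); the exponent coefficient is 6 > 0 so e^(6x) → ∞.
Limit = ∞.

Final answer: ∞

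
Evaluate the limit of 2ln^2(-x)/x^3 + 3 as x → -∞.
The quotient is an ∞/∞ indeterminate form as x → -∞.
Compare growth rates of the dominant terms (exponentials ≫ polynomials ≫ logarithms), or apply L'Hôpital's rule; the quotient → 0.
Adding the constant: 0 + 3 = 3. Limit = 3.

Final answer: 3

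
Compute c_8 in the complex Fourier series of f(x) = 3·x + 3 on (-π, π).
Compute the real Fourier coefficients first: a_8 = 0, b_8 = -3/4.
Then c_8 = (a_8 − i·b_8)/2 = 3·i/8.

Final answer: 3·i/8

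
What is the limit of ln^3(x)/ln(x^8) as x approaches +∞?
This is an ∞/∞ indeterminate form as x → +∞.
Write ln(x^8) = 8·ln(x), reducing the quotient to ln^2(x)/8 → ∞.
Limit = ∞.

Final answer: ∞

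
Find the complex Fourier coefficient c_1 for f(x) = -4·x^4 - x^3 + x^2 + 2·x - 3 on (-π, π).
Compute the real Fourier coefficients first: a_1 = -196 + 32·π^2, b_1 = 16 - 2·π^2.
Then c_1 = (a_1 − i·b_1)/2 = -98 + 16·π^2 - 8·i + i·π^2.

Final answer: -98 + 16·π^2 - 8·i + i·π^2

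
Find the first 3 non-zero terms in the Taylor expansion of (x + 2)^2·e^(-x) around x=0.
x^3/3 - x^2 + 4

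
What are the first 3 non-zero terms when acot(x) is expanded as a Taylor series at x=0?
x^3/3 - x + π/2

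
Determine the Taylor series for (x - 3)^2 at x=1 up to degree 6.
4 - 4·(x - 1) + (x - 1)^2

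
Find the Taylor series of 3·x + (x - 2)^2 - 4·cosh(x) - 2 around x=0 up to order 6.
-x^6/180 - x^4/6 - x^2 - x - 2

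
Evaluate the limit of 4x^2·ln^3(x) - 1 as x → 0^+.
The product is a 0·∞ indeterminate form at x → 0⁺.
Rewrite the product as 4·ln^3(x) / x^(-2) and apply L'Hôpital, or use the standard hierarchy x^(-2) ≫ |ln x|^3 as x → 0⁺.
The indeterminate product → 0, so the limit = -1.

Final answer: -1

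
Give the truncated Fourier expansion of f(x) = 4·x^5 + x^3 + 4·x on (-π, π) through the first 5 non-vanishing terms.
(-158·π^2 + 8·π^4 + 956)·sin(x) + (-4·π^4 - 65/2 + 19·π^2)·sin(2·x) + (-142·π^2/27 + 500/81 + 8·π^4/3)·sin(3·x) + (-2·π^4 - 11/4 + 2·π^2)·sin(4·x) + (-22·π^2/25 + 1132/625 + 8·π^4/5)·sin(5·x)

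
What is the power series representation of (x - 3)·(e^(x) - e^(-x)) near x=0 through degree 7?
-x^7/840 + x^6/60 - x^5/20 + x^4/3 - x^3 + 2·x^2 - 6·x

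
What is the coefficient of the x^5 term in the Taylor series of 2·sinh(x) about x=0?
Expand to order 5: 2·sinh(x) = x^5/60 + x^3/3 + 2·x + O(x^6).
The coefficient of x^5 is 1/60.

Final answer: 1/60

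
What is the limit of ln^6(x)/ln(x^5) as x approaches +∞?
This is an ∞/∞ indeterminate form as x → +∞.
Write ln(x^5) = 5·ln(x), reducing the quotient to ln^5(x)/5 → ∞.
Limit = ∞.

Final answer: ∞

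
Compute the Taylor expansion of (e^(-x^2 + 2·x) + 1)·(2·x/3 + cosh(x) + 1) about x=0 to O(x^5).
-55·x^4/36 + x^3/3 + 13·x^2/3 + 16·x/3 + 4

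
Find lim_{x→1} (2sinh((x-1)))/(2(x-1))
Both numerator and denominator → 0 as x → 1; this is a 0/0 indeterminate form.
Expand each to leading order near x = 1: numerator ~ 2·(x - 1), denominator ~ 2·(x - 1).
The limit of the ratio is 1.

Final answer: 1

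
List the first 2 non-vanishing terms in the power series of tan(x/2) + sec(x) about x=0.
x/2 + 1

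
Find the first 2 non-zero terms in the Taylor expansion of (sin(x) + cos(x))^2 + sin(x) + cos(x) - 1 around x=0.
3·x + 1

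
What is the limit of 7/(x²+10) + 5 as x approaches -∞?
Evaluate the dominant behaviour as x → -∞; each term tends to a finite value or vanishes.
Limit = 5.

Final answer: 5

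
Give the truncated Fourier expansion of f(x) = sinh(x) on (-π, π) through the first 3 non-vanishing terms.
sin(x)·sinh(π)/π - 4·sin(2·x)·sinh(π)/(5·π) + 3·sin(3·x)·sinh(π)/(5·π)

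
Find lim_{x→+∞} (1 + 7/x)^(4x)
As x → +∞: write (1 + 7/x)^(4x) = ((1 + 7/x)^x)^4 → (e^7)^4 = e^28.
Limit = e^(28).

Final answer: e^(28)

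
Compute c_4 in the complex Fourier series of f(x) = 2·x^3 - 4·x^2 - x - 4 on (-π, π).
Compute the real Fourier coefficients first: a_4 = -1, b_4 = 7/8 - π^2.
Then c_4 = (a_4 − i·b_4)/2 = -1/2 - 7·i/16 + i·π^2/2.

Final answer: -1/2 - 7·i/16 + i·π^2/2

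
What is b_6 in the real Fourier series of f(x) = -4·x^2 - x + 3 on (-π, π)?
b_6 = (1/π) ∫_{-π}^{π} f(x)·sin(6x) dx.
Evaluate the integral (use parity and integration by parts as needed): b_6 = 1/3.

Final answer: 1/3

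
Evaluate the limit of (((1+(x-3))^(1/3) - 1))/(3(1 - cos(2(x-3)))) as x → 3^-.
Both numerator and denominator → 0 as x → 3^-; this is a 0/0 indeterminate form.
Expand each to leading order near x = 3: numerator ~ (x - 3)/3, denominator ~ 6·(x - 3)^2.
The limit of the ratio is -∞.

Final answer: -∞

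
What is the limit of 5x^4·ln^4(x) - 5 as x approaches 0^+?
The product is a 0·∞ indeterminate form at x → 0⁺.
Rewrite the product as 5·ln^4(x) / x^(-4) and apply L'Hôpital, or use the standard hierarchy x^(-4) ≫ |ln x|^4 as x → 0⁺.
The indeterminate product → 0, so the limit = -5.

Final answer: -5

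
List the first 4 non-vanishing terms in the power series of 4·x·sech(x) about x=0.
-61·x^7/180 + 5·x^5/6 - 2·x^3 + 4·x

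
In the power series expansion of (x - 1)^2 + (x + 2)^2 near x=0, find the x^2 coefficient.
Expand to order 2: (x - 1)^2 + (x + 2)^2 = 2·x^2 + 2·x + 5 + O(x^3).
The coefficient of x^2 is 2.

Final answer: 2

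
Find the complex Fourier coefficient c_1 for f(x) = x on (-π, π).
Compute the real Fourier coefficients first: a_1 = 0, b_1 = 2.
Then c_1 = (a_1 − i·b_1)/2 = -i.

Final answer: -i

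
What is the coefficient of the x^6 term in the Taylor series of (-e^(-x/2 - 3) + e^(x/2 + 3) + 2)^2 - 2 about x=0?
Expand to order 6: (-e^(-x/2 - 3) + e^(x/2 + 3) + 2)^2 - 2 = x^6·(-e^(-3) + 2 + e^(3))^2·(-e^(-3)/(23040·(-e^(-3) + 2 + e^(3))) + e^(3)/(23040·(-e^(-3) + 2 + e^(3))) + 2·(e^(-3)/(3840·(-e^(-3) + 2 + e^(3))) + e^(3)/(3840·(-e^(-3) + 2 + e^(3))))·(e^(-3)/(2·(-e^(-3) + 2 + e^(3))) + e^(3)/(2·(-e^(-3) + 2 + e^(3)))) + (e^(-3)/(48·(-e^(-3) + 2 + e^(3))) + e^(3)/(48·(-e^(-3) + 2 + e^(3))))^2 + 2·(-e^(-3)/(8·(-e^(-3) + 2 + e^(3))) + e^(3)/(8·(-e^(-3) + 2 + e^(3))))·(-e^(-3)/(384·(-e^(-3) + 2 + e^(3))) + e^(3)/(384·(-e^(-3) + 2 + e^(3))))) + x^5·(-e^(-3) + 2 + e^(3))^2·(e^(-3)/(1920·(-e^(-3) + 2 + e^(3))) + e^(3)/(1920·(-e^(-3) + 2 + e^(3))) + 2·(-e^(-3)/(384·(-e^(-3) + 2 + e^(3))) + e^(3)/(384·(-e^(-3) + 2 + e^(3))))·(e^(-3)/(2·(-e^(-3) + 2 + e^(3))) + e^(3)/(2·(-e^(-3) + 2 + e^(3)))) + 2·(-e^(-3)/(8·(-e^(-3) + 2 + e^(3))) + e^(3)/(8·(-e^(-3) + 2 + e^(3))))·(e^(-3)/(48·(-e^(-3) + 2 + e^(3))) + e^(3)/(48·(-e^(-3) + 2 + e^(3))))) + x^4·(-e^(-3) + 2 + e^(3))^2·(-e^(-3)/(192·(-e^(-3) + 2 + e^(3))) + e^(3)/(192·(-e^(-3) + 2 + e^(3))) + (-e^(-3)/(8·(-e^(-3) + 2 + e^(3))) + e^(3)/(8·(-e^(-3) + 2 + e^(3))))^2 + 2·(e^(-3)/(48·(-e^(-3) + 2 + e^(3))) + e^(3)/(48·(-e^(-3) + 2 + e^(3))))·(e^(-3)/(2·(-e^(-3) + 2 + e^(3))) + e^(3)/(2·(-e^(-3) + 2 + e^(3))))) + x^3·(e^(-3)/(24·(-e^(-3) + 2 + e^(3))) + e^(3)/(24·(-e^(-3) + 2 + e^(3))) + 2·(-e^(-3)/(8·(-e^(-3) + 2 + e^(3))) + e^(3)/(8·(-e^(-3) + 2 + e^(3))))·(e^(-3)/(2·(-e^(-3) + 2 + e^(3))) + e^(3)/(2·(-e^(-3) + 2 + e^(3)))))·(-e^(-3) + 2 + e^(3))^2 + x^2·(-e^(-3)/(4·(-e^(-3) + 2 + e^(3))) + (e^(-3)/(2·(-e^(-3) + 2 + e^(3))) + e^(3)/(2·(-e^(-3) + 2 + e^(3))))^2 + e^(3)/(4·(-e^(-3) + 2 + e^(3))))·(-e^(-3) + 2 + e^(3))^2 + x·(e^(-3)/(-e^(-3) + 2 + e^(3)) + e^(3)/(-e^(-3) + 2 + e^(3)))·(-e^(-3) + 2 + e^(3))^2 - 2 + (-e^(-3) + 2 + e^(3))^2 + O(x^7).
The coefficient of x^6 is (-e^(-3) + 2 + e^(3))^2·(-e^(-3)/(23040·(-e^(-3) + 2 + e^(3))) + e^(3)/(23040·(-e^(-3) + 2 + e^(3))) + 2·(e^(-3)/(3840·(-e^(-3) + 2 + e^(3))) + e^(3)/(3840·(-e^(-3) + 2 + e^(3))))·(e^(-3)/(2·(-e^(-3) + 2 + e^(3))) + e^(3)/(2·(-e^(-3) + 2 + e^(3)))) + (e^(-3)/(48·(-e^(-3) + 2 + e^(3))) + e^(3)/(48·(-e^(-3) + 2 + e^(3))))^2 + 2·(-e^(-3)/(8·(-e^(-3) + 2 + e^(3))) + e^(3)/(8·(-e^(-3) + 2 + e^(3))))·(-e^(-3)/(384·(-e^(-3) + 2 + e^(3))) + e^(3)/(384·(-e^(-3) + 2 + e^(3))))).

Final answer: (-e^(-3) + 2 + e^(3))^2·(-e^(-3)/(23040·(-e^(-3) + 2 + e^(3))) + e^(3)/(23040·(-e^(-3) + 2 + e^(3))) + 2·(e^(-3)/(3840·(-e^(-3) + 2 + e^(3))) + e^(3)/(3840·(-e^(-3) + 2 + e^(3))))·(e^(-3)/(2·(-e^(-3) + 2 + e^(3))) + e^(3)/(2·(-e^(-3) + 2 + e^(3)))) + (e^(-3)/(48·(-e^(-3) + 2 + e^(3))) + e^(3)/(48·(-e^(-3) + 2 + e^(3))))^2 + 2·(-e^(-3)/(8·(-e^(-3) + 2 + e^(3))) + e^(3)/(8·(-e^(-3) + 2 + e^(3))))·(-e^(-3)/(384·(-e^(-3) + 2 + e^(3))) + e^(3)/(384·(-e^(-3) + 2 + e^(3)))))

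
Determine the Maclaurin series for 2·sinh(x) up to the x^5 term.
x^5/60 + x^3/3 + 2·x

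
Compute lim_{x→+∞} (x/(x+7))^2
As x → +∞: x/(x+7) = 1/(1 + 7/x) → 1, and the 2nd power of a limit-1 base also → 1.
Limit = 1.

Final answer: 1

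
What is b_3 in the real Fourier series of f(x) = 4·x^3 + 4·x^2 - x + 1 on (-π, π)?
b_3 = (1/π) ∫_{-π}^{π} f(x)·sin(3x) dx.
Evaluate the integral (use parity and integration by parts as needed): b_3 = -22/9 + 8·π^2/3.

Final answer: -22/9 + 8·π^2/3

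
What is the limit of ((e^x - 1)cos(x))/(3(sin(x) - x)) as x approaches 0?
Both numerator and denominator → 0 as x → 0; this is a 0/0 indeterminate form.
Expand each to leading order near x = 0: numerator ~ x, denominator ~ -x^3/2.
The limit of the ratio is -∞.

Final answer: -∞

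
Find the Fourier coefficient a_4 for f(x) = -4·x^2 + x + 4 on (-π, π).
a_4 = (1/π) ∫_{-π}^{π} f(x)·cos(4x) dx.
Evaluate the integral (use parity and integration by parts as needed): a_4 = -1.

Final answer: -1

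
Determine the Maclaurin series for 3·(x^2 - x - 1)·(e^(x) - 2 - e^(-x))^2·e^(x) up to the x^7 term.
-17·x^7/210 - 143·x^6/60 - 37·x^5/5 - 13·x^4/2 - 4·x^3 + 30·x^2 - 12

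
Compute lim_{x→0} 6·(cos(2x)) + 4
Direct substitution at x = 0 gives 10.

Final answer: 10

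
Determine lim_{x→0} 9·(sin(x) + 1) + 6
Direct substitution at x = 0 gives 15.

Final answer: 15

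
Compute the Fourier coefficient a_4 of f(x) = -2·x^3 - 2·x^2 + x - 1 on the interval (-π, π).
a_4 = (1/π) ∫_{-π}^{π} f(x)·cos(4x) dx.
Evaluate the integral (use parity and integration by parts as needed): a_4 = -1/2.

Final answer: -1/2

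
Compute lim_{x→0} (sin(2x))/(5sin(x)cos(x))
Both numerator and denominator → 0 as x → 0; this is a 0/0 indeterminate form.
Expand each to leading order near x = 0: numerator ~ 2·x, denominator ~ 5·x.
The limit of the ratio is 2/5.

Final answer: 2/5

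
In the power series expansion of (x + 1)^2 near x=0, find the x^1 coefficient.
Expand to order 1: (x + 1)^2 = 2·x + 1 + O(x^2).
The coefficient of x^1 is 2.

Final answer: 2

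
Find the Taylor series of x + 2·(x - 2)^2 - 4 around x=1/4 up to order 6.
19/8 - 6·(x - 1/4) + 2·(x - 1/4)^2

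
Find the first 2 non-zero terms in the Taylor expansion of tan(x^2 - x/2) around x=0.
x^2 - x/2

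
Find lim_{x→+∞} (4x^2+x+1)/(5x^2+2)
This is an ∞/∞ indeterminate form as x → +∞.
Divide numerator and denominator by x^2 and let the lower-order terms vanish; the leading terms give 4/5.
Limit = 4/5.

Final answer: 4/5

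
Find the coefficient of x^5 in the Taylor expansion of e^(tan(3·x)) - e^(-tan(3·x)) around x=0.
Expand to order 5: e^(tan(3·x)) - e^(-tan(3·x)) = 2997·x^5/20 + 27·x^3 + 6·x + O(x^6).
The coefficient of x^5 is 2997/20.

Final answer: 2997/20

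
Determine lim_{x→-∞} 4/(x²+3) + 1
Evaluate the dominant behaviour as x → -∞; each term tends to a finite value or vanishes.
Limit = 1.

Final answer: 1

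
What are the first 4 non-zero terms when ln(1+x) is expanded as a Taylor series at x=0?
-x^4/4 + x^3/3 - x^2/2 + x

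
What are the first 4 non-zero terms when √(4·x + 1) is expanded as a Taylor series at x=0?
4·x^3 - 2·x^2 + 2·x + 1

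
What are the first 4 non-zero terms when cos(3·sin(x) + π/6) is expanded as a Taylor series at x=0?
5·x^3/2 - 9·√(3)·x^2/4 - 3·x/2 + √(3)/2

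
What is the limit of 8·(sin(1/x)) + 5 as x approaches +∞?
Evaluate the dominant behaviour as x → +∞; each term tends to a finite value or vanishes.
Limit = 5.

Final answer: 5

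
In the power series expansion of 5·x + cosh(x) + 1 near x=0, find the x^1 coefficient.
Expand to order 1: 5·x + cosh(x) + 1 = 5·x + 2 + O(x^2).
The coefficient of x^1 is 5.

Final answer: 5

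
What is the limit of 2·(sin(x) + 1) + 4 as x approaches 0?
Direct substitution at x = 0 gives 6.

Final answer: 6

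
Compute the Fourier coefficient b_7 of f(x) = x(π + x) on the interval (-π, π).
b_7 = (1/π) ∫_{-π}^{π} f(x)·sin(7x) dx.
Evaluate the integral (use parity and integration by parts as needed): b_7 = 2·π/7.

Final answer: 2·π/7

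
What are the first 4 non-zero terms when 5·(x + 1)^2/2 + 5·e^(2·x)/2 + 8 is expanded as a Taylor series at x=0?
10·x^3/3 + 15·x^2/2 + 10·x + 13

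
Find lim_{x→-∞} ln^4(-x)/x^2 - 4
The quotient is an ∞/∞ indeterminate form as x → -∞.
Compare growth rates of the dominant terms (exponentials ≫ polynomials ≫ logarithms), or apply L'Hôpital's rule; the quotient → 0.
Adding the constant: 0 - 4 = -4. Limit = -4.

Final answer: -4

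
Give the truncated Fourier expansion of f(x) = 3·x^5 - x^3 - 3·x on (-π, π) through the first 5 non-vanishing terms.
(-122·π^2 + 6·π^4 + 726)·sin(x) + (-3·π^4 - 21 + 16·π^2)·sin(2·x) + (-46·π^2/9 + 38/27 + 2·π^4)·sin(3·x) + (-3·π^4/2 + 39/64 + 19·π^2/8)·sin(4·x) + (-34·π^2/25 - 546/625 + 6·π^4/5)·sin(5·x)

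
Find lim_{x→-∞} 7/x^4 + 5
Evaluate the dominant behaviour as x → -∞; each term tends to a finite value or vanishes.
Limit = 5.

Final answer: 5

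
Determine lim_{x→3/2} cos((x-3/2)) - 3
Direct substitution at x = 3/2 gives -2.

Final answer: -2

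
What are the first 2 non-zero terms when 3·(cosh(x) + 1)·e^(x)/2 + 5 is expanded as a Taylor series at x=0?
3·x + 8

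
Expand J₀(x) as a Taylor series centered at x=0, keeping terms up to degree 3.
1 - x^2/4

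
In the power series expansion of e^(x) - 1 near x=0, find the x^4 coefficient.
Expand to order 4: e^(x) - 1 = x^4/24 + x^3/6 + x^2/2 + x + O(x^5).
The coefficient of x^4 is 1/24.

Final answer: 1/24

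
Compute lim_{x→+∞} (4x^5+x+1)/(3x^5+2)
This is an ∞/∞ indeterminate form as x → +∞.
Divide numerator and denominator by x^5 and let the lower-order terms vanish; the leading terms give 4/3.
Limit = 4/3.

Final answer: 4/3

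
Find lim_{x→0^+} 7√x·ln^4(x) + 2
The product is a 0·∞ indeterminate form at x → 0⁺.
Rewrite the product as 7·ln^4(x) / x^(-1/2) and apply L'Hôpital, or use the standard hierarchy x^(-1/2) ≫ |ln x|^4 as x → 0⁺.
The indeterminate product → 0, so the limit = 2.

Final answer: 2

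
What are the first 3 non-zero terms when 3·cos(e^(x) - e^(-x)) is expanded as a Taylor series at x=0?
4·x^6/5 - 6·x^2 + 3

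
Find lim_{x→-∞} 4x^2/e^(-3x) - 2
The quotient is an ∞/∞ indeterminate form as x → -∞.
Compare growth rates of the dominant terms (exponentials ≫ polynomials ≫ logarithms), or apply L'Hôpital's rule; the quotient → 0.
Adding the constant: 0 - 2 = -2. Limit = -2.

Final answer: -2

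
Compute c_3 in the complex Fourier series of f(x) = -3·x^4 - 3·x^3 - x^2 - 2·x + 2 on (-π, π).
Compute the real Fourier coefficients first: a_3 = -4/3 + 8·π^2/3, b_3 = -2·π^2.
Then c_3 = (a_3 − i·b_3)/2 = -2/3 + 4·π^2/3 + i·π^2.

Final answer: -2/3 + 4·π^2/3 + i·π^2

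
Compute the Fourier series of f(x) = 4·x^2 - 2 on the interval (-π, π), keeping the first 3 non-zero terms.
-16·cos(x) + 4·cos(2·x) - 2 + 4·π^2/3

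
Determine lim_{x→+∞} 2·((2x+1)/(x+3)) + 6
Evaluate the dominant behaviour as x → +∞; each term tends to a finite value or vanishes.
Limit = 10.

Final answer: 10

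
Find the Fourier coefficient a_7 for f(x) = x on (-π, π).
a_7 = (1/π) ∫_{-π}^{π} f(x)·cos(7x) dx.
Evaluate the integral (use parity and integration by parts as needed): a_7 = 0.

Final answer: 0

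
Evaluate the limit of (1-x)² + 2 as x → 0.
Direct substitution at x = 0 gives 3.

Final answer: 3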